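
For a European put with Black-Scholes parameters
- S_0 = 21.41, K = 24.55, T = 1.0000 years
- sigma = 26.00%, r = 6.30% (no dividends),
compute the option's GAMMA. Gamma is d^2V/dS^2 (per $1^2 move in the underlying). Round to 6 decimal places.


d1 = -0.1540528909; d2 = -0.4140528909
phi(d1) = 0.3942363487; exp(-qT) = 1.0000000000; exp(-rT) = 0.9389434737
Gamma = exp(-qT) * phi(d1) / (S * sigma * sqrt(T)) = 1.0000000000 * 0.3942363487 / (21.4100 * 0.2600 * 1.0000000000) = 0.070822

Answer: Gamma = 0.070822


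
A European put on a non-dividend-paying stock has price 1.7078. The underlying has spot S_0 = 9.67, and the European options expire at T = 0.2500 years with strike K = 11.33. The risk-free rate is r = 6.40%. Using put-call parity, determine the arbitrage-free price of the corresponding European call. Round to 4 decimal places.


Answer: Call price = 0.2276

Derivation:
Put-call parity: C - P = S_0 * exp(-qT) - K * exp(-rT).
S_0 * exp(-qT) = 9.6700 * 1.00000000 = 9.67000000
K * exp(-rT) = 11.3300 * 0.98412732 = 11.15016254
C = P + S*exp(-qT) - K*exp(-rT)
C = 1.7078 + 9.67000000 - 11.15016254 = 0.2276


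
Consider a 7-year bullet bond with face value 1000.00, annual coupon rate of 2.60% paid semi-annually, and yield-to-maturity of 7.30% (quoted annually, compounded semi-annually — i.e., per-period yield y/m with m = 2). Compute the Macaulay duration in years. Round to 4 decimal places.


Coupon per period c = face * coupon_rate / m = 13.000000
Periods per year m = 2; per-period yield y/m = 0.036500
Number of cashflows N = 14
Cashflows (t years, CF_t, discount factor 1/(1+y/m)^(m*t), PV):
  t = 0.5000: CF_t = 13.000000, DF = 0.964785, PV = 12.542209
  t = 1.0000: CF_t = 13.000000, DF = 0.930811, PV = 12.100540
  t = 1.5000: CF_t = 13.000000, DF = 0.898033, PV = 11.674423
  t = 2.0000: CF_t = 13.000000, DF = 0.866409, PV = 11.263312
  t = 2.5000: CF_t = 13.000000, DF = 0.835898, PV = 10.866679
  t = 3.0000: CF_t = 13.000000, DF = 0.806462, PV = 10.484012
  t = 3.5000: CF_t = 13.000000, DF = 0.778063, PV = 10.114821
  t = 4.0000: CF_t = 13.000000, DF = 0.750664, PV = 9.758631
  t = 4.5000: CF_t = 13.000000, DF = 0.724230, PV = 9.414984
  t = 5.0000: CF_t = 13.000000, DF = 0.698726, PV = 9.083439
  t = 5.5000: CF_t = 13.000000, DF = 0.674121, PV = 8.763568
  t = 6.0000: CF_t = 13.000000, DF = 0.650382, PV = 8.454962
  t = 6.5000: CF_t = 13.000000, DF = 0.627479, PV = 8.157224
  t = 7.0000: CF_t = 1013.000000, DF = 0.605382, PV = 613.252257
Price P = sum_t PV_t = 745.931062
Macaulay numerator sum_t t * PV_t:
  t * PV_t at t = 0.5000: 6.271105
  t * PV_t at t = 1.0000: 12.100540
  t * PV_t at t = 1.5000: 17.511635
  t * PV_t at t = 2.0000: 22.526625
  t * PV_t at t = 2.5000: 27.166696
  t * PV_t at t = 3.0000: 31.452036
  t * PV_t at t = 3.5000: 35.401874
  t * PV_t at t = 4.0000: 39.034524
  t * PV_t at t = 4.5000: 42.367429
  t * PV_t at t = 5.0000: 45.417193
  t * PV_t at t = 5.5000: 48.199626
  t * PV_t at t = 6.0000: 50.729774
  t * PV_t at t = 6.5000: 53.021954
  t * PV_t at t = 7.0000: 4292.765800
Macaulay duration D = (sum_t t * PV_t) / P = 4723.966811 / 745.931062 = 6.332980

Answer: Macaulay duration = 6.3330 years


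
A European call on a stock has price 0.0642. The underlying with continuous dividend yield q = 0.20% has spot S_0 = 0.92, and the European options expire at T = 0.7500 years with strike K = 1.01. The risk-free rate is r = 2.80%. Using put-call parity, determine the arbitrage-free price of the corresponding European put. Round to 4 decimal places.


Put-call parity: C - P = S_0 * exp(-qT) - K * exp(-rT).
S_0 * exp(-qT) = 0.9200 * 0.99850112 = 0.91862103
K * exp(-rT) = 1.0100 * 0.97921896 = 0.98901115
P = C - S*exp(-qT) + K*exp(-rT)
P = 0.0642 - 0.91862103 + 0.98901115 = 0.1346

Answer: Put price = 0.1346


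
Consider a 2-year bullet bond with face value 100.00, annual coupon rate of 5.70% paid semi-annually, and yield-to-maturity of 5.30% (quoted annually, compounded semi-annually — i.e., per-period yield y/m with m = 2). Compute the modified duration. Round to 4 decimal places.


Coupon per period c = face * coupon_rate / m = 2.850000
Periods per year m = 2; per-period yield y/m = 0.026500
Number of cashflows N = 4
Cashflows (t years, CF_t, discount factor 1/(1+y/m)^(m*t), PV):
  t = 0.5000: CF_t = 2.850000, DF = 0.974184, PV = 2.776425
  t = 1.0000: CF_t = 2.850000, DF = 0.949035, PV = 2.704749
  t = 1.5000: CF_t = 2.850000, DF = 0.924535, PV = 2.634923
  t = 2.0000: CF_t = 102.850000, DF = 0.900667, PV = 92.633587
Price P = sum_t PV_t = 100.749684
First compute Macaulay numerator sum_t t * PV_t:
  t * PV_t at t = 0.5000: 1.388212
  t * PV_t at t = 1.0000: 2.704749
  t * PV_t at t = 1.5000: 3.952385
  t * PV_t at t = 2.0000: 185.267174
Macaulay duration D = 193.312520 / 100.749684 = 1.918741
Modified duration = D / (1 + y/m) = 1.918741 / (1 + 0.026500) = 1.869207

Answer: Modified duration = 1.8692


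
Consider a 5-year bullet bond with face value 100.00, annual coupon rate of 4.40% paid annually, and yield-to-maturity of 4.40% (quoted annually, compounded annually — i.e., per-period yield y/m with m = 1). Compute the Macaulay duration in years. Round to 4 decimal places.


Answer: Macaulay duration = 4.5959 years

Derivation:
Coupon per period c = face * coupon_rate / m = 4.400000
Periods per year m = 1; per-period yield y/m = 0.044000
Number of cashflows N = 5
Cashflows (t years, CF_t, discount factor 1/(1+y/m)^(m*t), PV):
  t = 1.0000: CF_t = 4.400000, DF = 0.957854, PV = 4.214559
  t = 2.0000: CF_t = 4.400000, DF = 0.917485, PV = 4.036934
  t = 3.0000: CF_t = 4.400000, DF = 0.878817, PV = 3.866795
  t = 4.0000: CF_t = 4.400000, DF = 0.841779, PV = 3.703827
  t = 5.0000: CF_t = 104.400000, DF = 0.806302, PV = 84.177884
Price P = sum_t PV_t = 100.000000
Macaulay numerator sum_t t * PV_t:
  t * PV_t at t = 1.0000: 4.214559
  t * PV_t at t = 2.0000: 8.073869
  t * PV_t at t = 3.0000: 11.600386
  t * PV_t at t = 4.0000: 14.815308
  t * PV_t at t = 5.0000: 420.889421
Macaulay duration D = (sum_t t * PV_t) / P = 459.593542 / 100.000000 = 4.595935


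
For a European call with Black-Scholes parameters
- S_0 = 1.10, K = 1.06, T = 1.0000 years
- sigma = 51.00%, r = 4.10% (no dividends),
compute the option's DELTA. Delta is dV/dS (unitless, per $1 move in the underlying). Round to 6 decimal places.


Answer: Delta = 0.658371

Derivation:
d1 = 0.4080221013; d2 = -0.1019778987
phi(d1) = 0.3670785024; exp(-qT) = 1.0000000000; exp(-rT) = 0.9598291299
N(d1) = 0.6583712755
Delta = exp(-qT) * N(d1) = 1.0000000000 * 0.6583712755 = 0.658371


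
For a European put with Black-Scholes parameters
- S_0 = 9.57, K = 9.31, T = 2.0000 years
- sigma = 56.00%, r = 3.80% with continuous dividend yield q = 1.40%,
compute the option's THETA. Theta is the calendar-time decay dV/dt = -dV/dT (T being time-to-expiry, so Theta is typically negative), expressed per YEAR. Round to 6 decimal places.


d1 = 0.4913686464; d2 = -0.3005909485
phi(d1) = 0.3535748393; exp(-qT) = 0.9723883668; exp(-rT) = 0.9268162066
Theta = -S*exp(-qT)*phi(d1)*sigma/(2*sqrt(T)) + r*K*exp(-rT)*N(-d2) - q*S*exp(-qT)*N(-d1)
N(-d1) = 0.3115828679; N(-d2) = 0.6181367828; sqrt(T) = 1.4142135624
Term 1 = -9.5700 * 0.9723883668 * 0.3535748393 * 0.5600 / (2 * 1.4142135624) = -0.6514424850
Term 2 = 0.0380 * 9.3100 * 0.9268162066 * 0.6181367828 = 0.2026802748
Term 3 = -0.0140 * 9.5700 * 0.9723883668 * 0.3115828679 = -0.0405932009
Theta = -0.6514424850 + (0.2026802748) + (-0.0405932009) = -0.489355

Answer: Theta = -0.489355


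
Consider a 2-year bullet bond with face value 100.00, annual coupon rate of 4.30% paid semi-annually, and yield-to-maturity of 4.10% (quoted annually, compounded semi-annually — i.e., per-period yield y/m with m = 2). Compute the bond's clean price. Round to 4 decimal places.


Coupon per period c = face * coupon_rate / m = 2.150000
Periods per year m = 2; per-period yield y/m = 0.020500
Number of cashflows N = 4
Cashflows (t years, CF_t, discount factor 1/(1+y/m)^(m*t), PV):
  t = 0.5000: CF_t = 2.150000, DF = 0.979912, PV = 2.106810
  t = 1.0000: CF_t = 2.150000, DF = 0.960227, PV = 2.064488
  t = 1.5000: CF_t = 2.150000, DF = 0.940938, PV = 2.023017
  t = 2.0000: CF_t = 102.150000, DF = 0.922036, PV = 94.185996
Price P = sum_t PV_t = 100.380311

Answer: Price = 100.3803


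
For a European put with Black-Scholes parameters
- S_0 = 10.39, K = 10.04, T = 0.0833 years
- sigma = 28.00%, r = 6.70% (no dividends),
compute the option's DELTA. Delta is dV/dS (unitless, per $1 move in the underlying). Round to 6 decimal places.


d1 = 0.5334936218; d2 = 0.4526807516
phi(d1) = 0.3460243068; exp(-qT) = 1.0000000000; exp(-rT) = 0.9944344454
N(-d1) = 0.2968459625
Delta = -exp(-qT) * N(-d1) = -1.0000000000 * 0.2968459625 = -0.296846

Answer: Delta = -0.296846


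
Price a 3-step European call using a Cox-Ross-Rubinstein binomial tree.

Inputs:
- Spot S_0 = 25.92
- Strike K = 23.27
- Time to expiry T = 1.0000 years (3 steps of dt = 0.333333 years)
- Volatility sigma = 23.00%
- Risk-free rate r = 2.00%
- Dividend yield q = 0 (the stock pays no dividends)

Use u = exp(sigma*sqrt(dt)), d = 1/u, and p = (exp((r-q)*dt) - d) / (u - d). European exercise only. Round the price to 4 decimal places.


Answer: Price = V(0,0) = 4.0789

Derivation:
dt = T/N = 0.333333
u = exp(sigma*sqrt(dt)) = 1.142011; d = 1/u = 0.875648
p = (exp((r-q)*dt) - d) / (u - d) = 0.491963
Discount per step: exp(-r*dt) = 0.993356
Stock lattice S(k, i) with i counting down-moves:
  k=0: S(0,0) = 25.9200
  k=1: S(1,0) = 29.6009; S(1,1) = 22.6968
  k=2: S(2,0) = 33.8046; S(2,1) = 25.9200; S(2,2) = 19.8744
  k=3: S(3,0) = 38.6052; S(3,1) = 29.6009; S(3,2) = 22.6968; S(3,3) = 17.4030
Terminal payoffs V(N, i) = max(S_T - K, 0):
  V(3,0) = 15.335184; V(3,1) = 6.330920; V(3,2) = 0.000000; V(3,3) = 0.000000
Backward induction: V(k, i) = exp(-r*dt) * [p * V(k+1, i) + (1-p) * V(k+1, i+1)].
  V(2,0) = exp(-r*dt) * [p*15.335184 + (1-p)*6.330920] = 10.689187
  V(2,1) = exp(-r*dt) * [p*6.330920 + (1-p)*0.000000] = 3.093885
  V(2,2) = exp(-r*dt) * [p*0.000000 + (1-p)*0.000000] = 0.000000
  V(1,0) = exp(-r*dt) * [p*10.689187 + (1-p)*3.093885] = 6.785109
  V(1,1) = exp(-r*dt) * [p*3.093885 + (1-p)*0.000000] = 1.511964
  V(0,0) = exp(-r*dt) * [p*6.785109 + (1-p)*1.511964] = 4.078874


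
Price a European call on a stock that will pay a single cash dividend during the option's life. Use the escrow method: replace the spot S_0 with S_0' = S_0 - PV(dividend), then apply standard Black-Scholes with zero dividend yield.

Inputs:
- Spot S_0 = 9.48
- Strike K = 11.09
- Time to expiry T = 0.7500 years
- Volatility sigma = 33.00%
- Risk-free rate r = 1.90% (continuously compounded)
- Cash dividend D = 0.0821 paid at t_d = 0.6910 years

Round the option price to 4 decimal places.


PV(D) = D * exp(-r * t_d) = 0.0821 * 0.98695681 = 0.08102915
S_0' = S_0 - PV(D) = 9.4800 - 0.08102915 = 9.39897085
d1 = (ln(S_0'/K) + (r + sigma^2/2)*T) / (sigma*sqrt(T)) = -0.38614622
d2 = d1 - sigma*sqrt(T) = -0.67193460
exp(-rT) = 0.98585105
N(d1) = 0.34969419; N(d2) = 0.25081267
C = S_0' * N(d1) - K * exp(-rT) * N(d2) = 9.39897085 * 0.34969419 - 11.0900 * 0.98585105 * 0.25081267 = 0.5446

Answer: Price = 0.5446


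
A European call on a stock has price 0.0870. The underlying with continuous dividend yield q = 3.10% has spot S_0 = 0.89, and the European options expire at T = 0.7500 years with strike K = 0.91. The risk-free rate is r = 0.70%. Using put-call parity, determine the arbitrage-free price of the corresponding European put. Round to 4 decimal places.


Put-call parity: C - P = S_0 * exp(-qT) - K * exp(-rT).
S_0 * exp(-qT) = 0.8900 * 0.97701820 = 0.86954620
K * exp(-rT) = 0.9100 * 0.99476376 = 0.90523502
P = C - S*exp(-qT) + K*exp(-rT)
P = 0.0870 - 0.86954620 + 0.90523502 = 0.1227

Answer: Put price = 0.1227


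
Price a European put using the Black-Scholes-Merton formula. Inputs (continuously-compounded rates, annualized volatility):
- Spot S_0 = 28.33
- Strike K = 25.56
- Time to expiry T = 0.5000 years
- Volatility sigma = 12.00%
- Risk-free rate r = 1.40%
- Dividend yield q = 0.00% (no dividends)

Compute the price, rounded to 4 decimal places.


Answer: Price = 0.1046

Derivation:
d1 = (ln(S/K) + (r - q + 0.5*sigma^2) * T) / (sigma * sqrt(T)) = 1.33752411
d2 = d1 - sigma * sqrt(T) = 1.25267130
exp(-rT) = 0.99302444; exp(-qT) = 1.00000000
P = K * exp(-rT) * N(-d2) - S_0 * exp(-qT) * N(-d1)
N(-d1) = 0.09052581; N(-d2) = 0.10516268
P = 25.5600 * 0.99302444 * 0.10516268 - 28.3300 * 1.00000000 * 0.09052581 = 0.1046


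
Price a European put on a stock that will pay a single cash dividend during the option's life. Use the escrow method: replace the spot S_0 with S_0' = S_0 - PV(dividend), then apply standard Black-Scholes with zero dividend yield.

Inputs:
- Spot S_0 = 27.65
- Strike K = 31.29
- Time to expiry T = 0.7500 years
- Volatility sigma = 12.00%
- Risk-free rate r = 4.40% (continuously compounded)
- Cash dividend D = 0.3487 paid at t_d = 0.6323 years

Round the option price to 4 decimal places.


Answer: Price = 3.2163

Derivation:
PV(D) = D * exp(-r * t_d) = 0.3487 * 0.97256225 = 0.33913245
S_0' = S_0 - PV(D) = 27.6500 - 0.33913245 = 27.31086755
d1 = (ln(S_0'/K) + (r + sigma^2/2)*T) / (sigma*sqrt(T)) = -0.93928977
d2 = d1 - sigma*sqrt(T) = -1.04321282
exp(-rT) = 0.96753856
N(-d1) = 0.82620900; N(-d2) = 0.85157513
P = K * exp(-rT) * N(-d2) - S_0' * N(-d1) = 31.2900 * 0.96753856 * 0.85157513 - 27.31086755 * 0.82620900 = 3.2163


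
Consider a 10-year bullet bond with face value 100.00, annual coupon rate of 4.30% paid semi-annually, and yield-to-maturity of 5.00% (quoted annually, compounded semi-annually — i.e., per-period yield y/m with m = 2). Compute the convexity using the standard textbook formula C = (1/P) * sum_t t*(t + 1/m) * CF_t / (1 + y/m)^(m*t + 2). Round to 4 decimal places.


Coupon per period c = face * coupon_rate / m = 2.150000
Periods per year m = 2; per-period yield y/m = 0.025000
Number of cashflows N = 20
Cashflows (t years, CF_t, discount factor 1/(1+y/m)^(m*t), PV):
  t = 0.5000: CF_t = 2.150000, DF = 0.975610, PV = 2.097561
  t = 1.0000: CF_t = 2.150000, DF = 0.951814, PV = 2.046401
  t = 1.5000: CF_t = 2.150000, DF = 0.928599, PV = 1.996489
  t = 2.0000: CF_t = 2.150000, DF = 0.905951, PV = 1.947794
  t = 2.5000: CF_t = 2.150000, DF = 0.883854, PV = 1.900287
  t = 3.0000: CF_t = 2.150000, DF = 0.862297, PV = 1.853938
  t = 3.5000: CF_t = 2.150000, DF = 0.841265, PV = 1.808720
  t = 4.0000: CF_t = 2.150000, DF = 0.820747, PV = 1.764605
  t = 4.5000: CF_t = 2.150000, DF = 0.800728, PV = 1.721566
  t = 5.0000: CF_t = 2.150000, DF = 0.781198, PV = 1.679577
  t = 5.5000: CF_t = 2.150000, DF = 0.762145, PV = 1.638611
  t = 6.0000: CF_t = 2.150000, DF = 0.743556, PV = 1.598645
  t = 6.5000: CF_t = 2.150000, DF = 0.725420, PV = 1.559654
  t = 7.0000: CF_t = 2.150000, DF = 0.707727, PV = 1.521613
  t = 7.5000: CF_t = 2.150000, DF = 0.690466, PV = 1.484501
  t = 8.0000: CF_t = 2.150000, DF = 0.673625, PV = 1.448294
  t = 8.5000: CF_t = 2.150000, DF = 0.657195, PV = 1.412969
  t = 9.0000: CF_t = 2.150000, DF = 0.641166, PV = 1.378507
  t = 9.5000: CF_t = 2.150000, DF = 0.625528, PV = 1.344885
  t = 10.0000: CF_t = 102.150000, DF = 0.610271, PV = 62.339177
Price P = sum_t PV_t = 94.543793
Convexity numerator sum_t t*(t + 1/m) * CF_t / (1+y/m)^(m*t + 2):
  t = 0.5000: term = 0.998244
  t = 1.0000: term = 2.921691
  t = 1.5000: term = 5.700860
  t = 2.0000: term = 9.269691
  t = 2.5000: term = 13.565402
  t = 3.0000: term = 18.528354
  t = 3.5000: term = 24.101924
  t = 4.0000: term = 30.232378
  t = 4.5000: term = 36.868754
  t = 5.0000: term = 43.962742
  t = 5.5000: term = 51.468576
  t = 6.0000: term = 59.342925
  t = 6.5000: term = 67.544793
  t = 7.0000: term = 76.035414
  t = 7.5000: term = 84.778162
  t = 8.0000: term = 93.738456
  t = 8.5000: term = 102.883671
  t = 9.0000: term = 112.183056
  t = 9.5000: term = 121.607649
  t = 10.0000: term = 6230.209223
Convexity = (1/P) * sum = 7185.941966 / 94.543793 = 76.006491

Answer: Convexity = 76.0065


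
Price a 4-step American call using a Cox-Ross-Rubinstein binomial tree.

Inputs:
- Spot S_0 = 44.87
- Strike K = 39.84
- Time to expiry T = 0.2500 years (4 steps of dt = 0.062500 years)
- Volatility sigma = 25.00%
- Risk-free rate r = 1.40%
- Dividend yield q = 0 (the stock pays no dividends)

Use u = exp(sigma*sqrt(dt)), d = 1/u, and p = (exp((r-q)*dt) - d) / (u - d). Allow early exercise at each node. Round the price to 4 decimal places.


dt = T/N = 0.062500
u = exp(sigma*sqrt(dt)) = 1.064494; d = 1/u = 0.939413
p = (exp((r-q)*dt) - d) / (u - d) = 0.491379
Discount per step: exp(-r*dt) = 0.999125
Stock lattice S(k, i) with i counting down-moves:
  k=0: S(0,0) = 44.8700
  k=1: S(1,0) = 47.7639; S(1,1) = 42.1515
  k=2: S(2,0) = 50.8444; S(2,1) = 44.8700; S(2,2) = 39.5976
  k=3: S(3,0) = 54.1236; S(3,1) = 47.7639; S(3,2) = 42.1515; S(3,3) = 37.1985
  k=4: S(4,0) = 57.6142; S(4,1) = 50.8444; S(4,2) = 44.8700; S(4,3) = 39.5976; S(4,4) = 34.9448
Terminal payoffs V(N, i) = max(S_T - K, 0):
  V(4,0) = 17.774220; V(4,1) = 11.004371; V(4,2) = 5.030000; V(4,3) = 0.000000; V(4,4) = 0.000000
Backward induction: V(k, i) = exp(-r*dt) * [p * V(k+1, i) + (1-p) * V(k+1, i+1)]; then take max(V_cont, immediate exercise) for American.
  V(3,0) = exp(-r*dt) * [p*17.774220 + (1-p)*11.004371] = 14.318396; exercise = 14.283551; V(3,0) = max -> 14.318396
  V(3,1) = exp(-r*dt) * [p*11.004371 + (1-p)*5.030000] = 7.958711; exercise = 7.923866; V(3,1) = max -> 7.958711
  V(3,2) = exp(-r*dt) * [p*5.030000 + (1-p)*0.000000] = 2.469473; exercise = 2.311464; V(3,2) = max -> 2.469473
  V(3,3) = exp(-r*dt) * [p*0.000000 + (1-p)*0.000000] = 0.000000; exercise = 0.000000; V(3,3) = max -> 0.000000
  V(2,0) = exp(-r*dt) * [p*14.318396 + (1-p)*7.958711] = 11.074030; exercise = 11.004371; V(2,0) = max -> 11.074030
  V(2,1) = exp(-r*dt) * [p*7.958711 + (1-p)*2.469473] = 5.162248; exercise = 5.030000; V(2,1) = max -> 5.162248
  V(2,2) = exp(-r*dt) * [p*2.469473 + (1-p)*0.000000] = 1.212385; exercise = 0.000000; V(2,2) = max -> 1.212385
  V(1,0) = exp(-r*dt) * [p*11.074030 + (1-p)*5.162248] = 8.060115; exercise = 7.923866; V(1,0) = max -> 8.060115
  V(1,1) = exp(-r*dt) * [p*5.162248 + (1-p)*1.212385] = 3.150505; exercise = 2.311464; V(1,1) = max -> 3.150505
  V(0,0) = exp(-r*dt) * [p*8.060115 + (1-p)*3.150505] = 5.558117; exercise = 5.030000; V(0,0) = max -> 5.558117

Answer: Price = V(0,0) = 5.5581


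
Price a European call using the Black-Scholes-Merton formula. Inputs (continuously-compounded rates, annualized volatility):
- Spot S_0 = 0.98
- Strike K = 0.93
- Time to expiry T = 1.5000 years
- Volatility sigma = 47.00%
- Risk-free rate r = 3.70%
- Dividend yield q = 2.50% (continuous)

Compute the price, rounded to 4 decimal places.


d1 = (ln(S/K) + (r - q + 0.5*sigma^2) * T) / (sigma * sqrt(T)) = 0.41006019
d2 = d1 - sigma * sqrt(T) = -0.16556990
exp(-rT) = 0.94601202; exp(-qT) = 0.96319442
C = S_0 * exp(-qT) * N(d1) - K * exp(-rT) * N(d2)
N(d1) = 0.65911910; N(d2) = 0.43424772
C = 0.9800 * 0.96319442 * 0.65911910 - 0.9300 * 0.94601202 * 0.43424772 = 0.2401

Answer: Price = 0.2401


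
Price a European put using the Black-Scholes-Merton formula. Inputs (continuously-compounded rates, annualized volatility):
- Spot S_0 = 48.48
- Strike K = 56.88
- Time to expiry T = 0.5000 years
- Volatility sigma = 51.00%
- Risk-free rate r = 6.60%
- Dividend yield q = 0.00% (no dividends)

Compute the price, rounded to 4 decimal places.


Answer: Price = 11.1303

Derivation:
d1 = (ln(S/K) + (r - q + 0.5*sigma^2) * T) / (sigma * sqrt(T)) = -0.17127913
d2 = d1 - sigma * sqrt(T) = -0.53190359
exp(-rT) = 0.96753856; exp(-qT) = 1.00000000
P = K * exp(-rT) * N(-d2) - S_0 * exp(-qT) * N(-d1)
N(-d1) = 0.56799786; N(-d2) = 0.70260361
P = 56.8800 * 0.96753856 * 0.70260361 - 48.4800 * 1.00000000 * 0.56799786 = 11.1303


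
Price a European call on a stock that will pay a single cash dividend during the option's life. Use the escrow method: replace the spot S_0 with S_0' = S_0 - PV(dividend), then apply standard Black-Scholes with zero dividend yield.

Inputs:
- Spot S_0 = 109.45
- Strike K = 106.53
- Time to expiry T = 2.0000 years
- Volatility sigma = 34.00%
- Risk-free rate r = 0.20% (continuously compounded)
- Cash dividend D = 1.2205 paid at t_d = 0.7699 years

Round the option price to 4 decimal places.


PV(D) = D * exp(-r * t_d) = 1.2205 * 0.99846138 = 1.21862212
S_0' = S_0 - PV(D) = 109.4500 - 1.21862212 = 108.23137788
d1 = (ln(S_0'/K) + (r + sigma^2/2)*T) / (sigma*sqrt(T)) = 0.28168782
d2 = d1 - sigma*sqrt(T) = -0.19914480
exp(-rT) = 0.99600799
N(d1) = 0.61090855; N(d2) = 0.42107474
C = S_0' * N(d1) - K * exp(-rT) * N(d2) = 108.23137788 * 0.61090855 - 106.5300 * 0.99600799 * 0.42107474 = 21.4415

Answer: Price = 21.4415


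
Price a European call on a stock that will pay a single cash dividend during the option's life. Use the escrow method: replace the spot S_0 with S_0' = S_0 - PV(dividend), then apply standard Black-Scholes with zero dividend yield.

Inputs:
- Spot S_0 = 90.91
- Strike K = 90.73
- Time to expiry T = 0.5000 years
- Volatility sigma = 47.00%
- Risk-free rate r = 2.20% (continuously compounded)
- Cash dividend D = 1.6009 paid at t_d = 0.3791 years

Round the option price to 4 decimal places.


Answer: Price = 11.6095

Derivation:
PV(D) = D * exp(-r * t_d) = 1.6009 * 0.99169448 = 1.58760370
S_0' = S_0 - PV(D) = 90.9100 - 1.58760370 = 89.32239630
d1 = (ln(S_0'/K) + (r + sigma^2/2)*T) / (sigma*sqrt(T)) = 0.15222111
d2 = d1 - sigma*sqrt(T) = -0.18011908
exp(-rT) = 0.98906028
N(d1) = 0.56049373; N(d2) = 0.42852954
C = S_0' * N(d1) - K * exp(-rT) * N(d2) = 89.32239630 * 0.56049373 - 90.7300 * 0.98906028 * 0.42852954 = 11.6095


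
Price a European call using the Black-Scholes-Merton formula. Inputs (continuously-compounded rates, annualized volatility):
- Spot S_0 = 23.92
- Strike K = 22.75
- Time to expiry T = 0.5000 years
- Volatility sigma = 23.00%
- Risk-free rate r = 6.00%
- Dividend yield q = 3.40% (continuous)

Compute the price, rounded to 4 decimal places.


d1 = (ln(S/K) + (r - q + 0.5*sigma^2) * T) / (sigma * sqrt(T)) = 0.46960980
d2 = d1 - sigma * sqrt(T) = 0.30697524
exp(-rT) = 0.97044553; exp(-qT) = 0.98314368
C = S_0 * exp(-qT) * N(d1) - K * exp(-rT) * N(d2)
N(d1) = 0.68068309; N(d2) = 0.62056889
C = 23.9200 * 0.98314368 * 0.68068309 - 22.7500 * 0.97044553 * 0.62056889 = 2.3068

Answer: Price = 2.3068


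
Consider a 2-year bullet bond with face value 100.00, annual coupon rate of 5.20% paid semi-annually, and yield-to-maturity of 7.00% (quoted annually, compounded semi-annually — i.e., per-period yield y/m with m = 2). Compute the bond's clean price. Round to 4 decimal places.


Answer: Price = 96.6942

Derivation:
Coupon per period c = face * coupon_rate / m = 2.600000
Periods per year m = 2; per-period yield y/m = 0.035000
Number of cashflows N = 4
Cashflows (t years, CF_t, discount factor 1/(1+y/m)^(m*t), PV):
  t = 0.5000: CF_t = 2.600000, DF = 0.966184, PV = 2.512077
  t = 1.0000: CF_t = 2.600000, DF = 0.933511, PV = 2.427128
  t = 1.5000: CF_t = 2.600000, DF = 0.901943, PV = 2.345051
  t = 2.0000: CF_t = 102.600000, DF = 0.871442, PV = 89.409973
Price P = sum_t PV_t = 96.694229


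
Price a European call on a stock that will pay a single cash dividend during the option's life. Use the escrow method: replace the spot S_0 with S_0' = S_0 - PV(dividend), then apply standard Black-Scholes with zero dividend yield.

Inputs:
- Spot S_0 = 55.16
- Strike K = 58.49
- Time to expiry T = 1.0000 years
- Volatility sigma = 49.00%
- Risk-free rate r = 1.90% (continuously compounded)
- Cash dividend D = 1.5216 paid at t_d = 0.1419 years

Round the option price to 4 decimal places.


Answer: Price = 8.9712

Derivation:
PV(D) = D * exp(-r * t_d) = 1.5216 * 0.99730753 = 1.51750314
S_0' = S_0 - PV(D) = 55.1600 - 1.51750314 = 53.64249686
d1 = (ln(S_0'/K) + (r + sigma^2/2)*T) / (sigma*sqrt(T)) = 0.10721593
d2 = d1 - sigma*sqrt(T) = -0.38278407
exp(-rT) = 0.98117936
N(d1) = 0.54269116; N(d2) = 0.35093994
C = S_0' * N(d1) - K * exp(-rT) * N(d2) = 53.64249686 * 0.54269116 - 58.4900 * 0.98117936 * 0.35093994 = 8.9712


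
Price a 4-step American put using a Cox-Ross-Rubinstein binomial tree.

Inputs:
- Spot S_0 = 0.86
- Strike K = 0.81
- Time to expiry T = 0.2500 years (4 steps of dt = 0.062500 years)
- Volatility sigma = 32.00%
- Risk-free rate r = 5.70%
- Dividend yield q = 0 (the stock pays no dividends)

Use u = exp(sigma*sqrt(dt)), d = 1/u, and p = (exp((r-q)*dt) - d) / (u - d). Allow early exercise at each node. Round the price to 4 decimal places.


Answer: Price = V(0,0) = 0.0304

Derivation:
dt = T/N = 0.062500
u = exp(sigma*sqrt(dt)) = 1.083287; d = 1/u = 0.923116
p = (exp((r-q)*dt) - d) / (u - d) = 0.502292
Discount per step: exp(-r*dt) = 0.996444
Stock lattice S(k, i) with i counting down-moves:
  k=0: S(0,0) = 0.8600
  k=1: S(1,0) = 0.9316; S(1,1) = 0.7939
  k=2: S(2,0) = 1.0092; S(2,1) = 0.8600; S(2,2) = 0.7328
  k=3: S(3,0) = 1.0933; S(3,1) = 0.9316; S(3,2) = 0.7939; S(3,3) = 0.6765
  k=4: S(4,0) = 1.1843; S(4,1) = 1.0092; S(4,2) = 0.8600; S(4,3) = 0.7328; S(4,4) = 0.6245
Terminal payoffs V(N, i) = max(K - S_T, 0):
  V(4,0) = 0.000000; V(4,1) = 0.000000; V(4,2) = 0.000000; V(4,3) = 0.077156; V(4,4) = 0.185512
Backward induction: V(k, i) = exp(-r*dt) * [p * V(k+1, i) + (1-p) * V(k+1, i+1)]; then take max(V_cont, immediate exercise) for American.
  V(3,0) = exp(-r*dt) * [p*0.000000 + (1-p)*0.000000] = 0.000000; exercise = 0.000000; V(3,0) = max -> 0.000000
  V(3,1) = exp(-r*dt) * [p*0.000000 + (1-p)*0.000000] = 0.000000; exercise = 0.000000; V(3,1) = max -> 0.000000
  V(3,2) = exp(-r*dt) * [p*0.000000 + (1-p)*0.077156] = 0.038265; exercise = 0.016120; V(3,2) = max -> 0.038265
  V(3,3) = exp(-r*dt) * [p*0.077156 + (1-p)*0.185512] = 0.130620; exercise = 0.133500; V(3,3) = max -> 0.133500
  V(2,0) = exp(-r*dt) * [p*0.000000 + (1-p)*0.000000] = 0.000000; exercise = 0.000000; V(2,0) = max -> 0.000000
  V(2,1) = exp(-r*dt) * [p*0.000000 + (1-p)*0.038265] = 0.018977; exercise = 0.000000; V(2,1) = max -> 0.018977
  V(2,2) = exp(-r*dt) * [p*0.038265 + (1-p)*0.133500] = 0.085359; exercise = 0.077156; V(2,2) = max -> 0.085359
  V(1,0) = exp(-r*dt) * [p*0.000000 + (1-p)*0.018977] = 0.009411; exercise = 0.000000; V(1,0) = max -> 0.009411
  V(1,1) = exp(-r*dt) * [p*0.018977 + (1-p)*0.085359] = 0.051831; exercise = 0.016120; V(1,1) = max -> 0.051831
  V(0,0) = exp(-r*dt) * [p*0.009411 + (1-p)*0.051831] = 0.030415; exercise = 0.000000; V(0,0) = max -> 0.030415


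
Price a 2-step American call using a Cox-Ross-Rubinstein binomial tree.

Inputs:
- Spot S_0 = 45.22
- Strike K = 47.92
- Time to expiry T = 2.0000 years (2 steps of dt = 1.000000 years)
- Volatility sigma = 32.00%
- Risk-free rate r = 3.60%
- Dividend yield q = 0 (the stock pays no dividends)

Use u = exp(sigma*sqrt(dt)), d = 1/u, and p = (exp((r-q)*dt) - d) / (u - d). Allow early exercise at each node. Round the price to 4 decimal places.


dt = T/N = 1.000000
u = exp(sigma*sqrt(dt)) = 1.377128; d = 1/u = 0.726149
p = (exp((r-q)*dt) - d) / (u - d) = 0.476985
Discount per step: exp(-r*dt) = 0.964640
Stock lattice S(k, i) with i counting down-moves:
  k=0: S(0,0) = 45.2200
  k=1: S(1,0) = 62.2737; S(1,1) = 32.8365
  k=2: S(2,0) = 85.7589; S(2,1) = 45.2200; S(2,2) = 23.8442
Terminal payoffs V(N, i) = max(S_T - K, 0):
  V(2,0) = 37.838865; V(2,1) = 0.000000; V(2,2) = 0.000000
Backward induction: V(k, i) = exp(-r*dt) * [p * V(k+1, i) + (1-p) * V(k+1, i+1)]; then take max(V_cont, immediate exercise) for American.
  V(1,0) = exp(-r*dt) * [p*37.838865 + (1-p)*0.000000] = 17.410363; exercise = 14.353718; V(1,0) = max -> 17.410363
  V(1,1) = exp(-r*dt) * [p*0.000000 + (1-p)*0.000000] = 0.000000; exercise = 0.000000; V(1,1) = max -> 0.000000
  V(0,0) = exp(-r*dt) * [p*17.410363 + (1-p)*0.000000] = 8.010831; exercise = 0.000000; V(0,0) = max -> 8.010831

Answer: Price = V(0,0) = 8.0108


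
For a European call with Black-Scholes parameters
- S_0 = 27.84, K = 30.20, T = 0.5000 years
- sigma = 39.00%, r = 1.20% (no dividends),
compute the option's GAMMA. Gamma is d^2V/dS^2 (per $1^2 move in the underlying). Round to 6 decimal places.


d1 = -0.1354130841; d2 = -0.4111847288
phi(d1) = 0.3953013534; exp(-qT) = 1.0000000000; exp(-rT) = 0.9940179641
Gamma = exp(-qT) * phi(d1) / (S * sigma * sqrt(T)) = 1.0000000000 * 0.3953013534 / (27.8400 * 0.3900 * 0.7071067812) = 0.051488

Answer: Gamma = 0.051488


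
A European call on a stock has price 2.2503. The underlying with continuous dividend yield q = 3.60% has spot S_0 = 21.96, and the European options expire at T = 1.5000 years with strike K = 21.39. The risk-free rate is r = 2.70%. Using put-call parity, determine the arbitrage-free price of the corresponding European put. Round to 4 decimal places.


Put-call parity: C - P = S_0 * exp(-qT) - K * exp(-rT).
S_0 * exp(-qT) = 21.9600 * 0.94743211 = 20.80560906
K * exp(-rT) = 21.3900 * 0.96030916 = 20.54101303
P = C - S*exp(-qT) + K*exp(-rT)
P = 2.2503 - 20.80560906 + 20.54101303 = 1.9857

Answer: Put price = 1.9857


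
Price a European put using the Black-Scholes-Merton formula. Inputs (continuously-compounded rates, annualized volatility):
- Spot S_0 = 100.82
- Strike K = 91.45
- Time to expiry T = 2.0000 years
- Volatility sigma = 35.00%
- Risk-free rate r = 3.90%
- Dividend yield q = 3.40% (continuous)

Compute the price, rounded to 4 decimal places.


d1 = (ln(S/K) + (r - q + 0.5*sigma^2) * T) / (sigma * sqrt(T)) = 0.46475982
d2 = d1 - sigma * sqrt(T) = -0.03021493
exp(-rT) = 0.92496443; exp(-qT) = 0.93426047
P = K * exp(-rT) * N(-d2) - S_0 * exp(-qT) * N(-d1)
N(-d1) = 0.32105173; N(-d2) = 0.51205218
P = 91.4500 * 0.92496443 * 0.51205218 - 100.8200 * 0.93426047 * 0.32105173 = 13.0729

Answer: Price = 13.0729


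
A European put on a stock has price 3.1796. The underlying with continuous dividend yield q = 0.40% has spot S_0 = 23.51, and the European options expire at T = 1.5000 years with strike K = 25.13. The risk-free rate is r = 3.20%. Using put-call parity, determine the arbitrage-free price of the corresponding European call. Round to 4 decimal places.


Answer: Call price = 2.5967

Derivation:
Put-call parity: C - P = S_0 * exp(-qT) - K * exp(-rT).
S_0 * exp(-qT) = 23.5100 * 0.99401796 = 23.36936233
K * exp(-rT) = 25.1300 * 0.95313379 = 23.95225207
C = P + S*exp(-qT) - K*exp(-rT)
C = 3.1796 + 23.36936233 - 23.95225207 = 2.5967


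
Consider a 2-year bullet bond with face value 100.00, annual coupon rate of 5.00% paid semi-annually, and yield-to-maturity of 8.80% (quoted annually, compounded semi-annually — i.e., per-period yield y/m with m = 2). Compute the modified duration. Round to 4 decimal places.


Answer: Modified duration = 1.8439

Derivation:
Coupon per period c = face * coupon_rate / m = 2.500000
Periods per year m = 2; per-period yield y/m = 0.044000
Number of cashflows N = 4
Cashflows (t years, CF_t, discount factor 1/(1+y/m)^(m*t), PV):
  t = 0.5000: CF_t = 2.500000, DF = 0.957854, PV = 2.394636
  t = 1.0000: CF_t = 2.500000, DF = 0.917485, PV = 2.293713
  t = 1.5000: CF_t = 2.500000, DF = 0.878817, PV = 2.197043
  t = 2.0000: CF_t = 102.500000, DF = 0.841779, PV = 86.282331
Price P = sum_t PV_t = 93.167723
First compute Macaulay numerator sum_t t * PV_t:
  t * PV_t at t = 0.5000: 1.197318
  t * PV_t at t = 1.0000: 2.293713
  t * PV_t at t = 1.5000: 3.295564
  t * PV_t at t = 2.0000: 172.564662
Macaulay duration D = 179.351257 / 93.167723 = 1.925036
Modified duration = D / (1 + y/m) = 1.925036 / (1 + 0.044000) = 1.843905


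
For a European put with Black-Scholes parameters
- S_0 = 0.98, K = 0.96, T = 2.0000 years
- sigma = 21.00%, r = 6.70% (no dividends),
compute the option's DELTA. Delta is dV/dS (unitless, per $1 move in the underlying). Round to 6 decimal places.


d1 = 0.6691226454; d2 = 0.3721377973
phi(d1) = 0.3189244333; exp(-qT) = 1.0000000000; exp(-rT) = 0.8745900646
N(-d1) = 0.2517086228
Delta = -exp(-qT) * N(-d1) = -1.0000000000 * 0.2517086228 = -0.251709

Answer: Delta = -0.251709


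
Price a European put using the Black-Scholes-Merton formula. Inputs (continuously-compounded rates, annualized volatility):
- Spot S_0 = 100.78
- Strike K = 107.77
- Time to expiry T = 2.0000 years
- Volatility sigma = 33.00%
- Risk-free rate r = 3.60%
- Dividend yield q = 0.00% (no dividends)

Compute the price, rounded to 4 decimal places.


Answer: Price = 18.3014

Derivation:
d1 = (ln(S/K) + (r - q + 0.5*sigma^2) * T) / (sigma * sqrt(T)) = 0.24393169
d2 = d1 - sigma * sqrt(T) = -0.22275879
exp(-rT) = 0.93053090; exp(-qT) = 1.00000000
P = K * exp(-rT) * N(-d2) - S_0 * exp(-qT) * N(-d1)
N(-d1) = 0.40364186; N(-d2) = 0.58813838
P = 107.7700 * 0.93053090 * 0.58813838 - 100.7800 * 1.00000000 * 0.40364186 = 18.3014


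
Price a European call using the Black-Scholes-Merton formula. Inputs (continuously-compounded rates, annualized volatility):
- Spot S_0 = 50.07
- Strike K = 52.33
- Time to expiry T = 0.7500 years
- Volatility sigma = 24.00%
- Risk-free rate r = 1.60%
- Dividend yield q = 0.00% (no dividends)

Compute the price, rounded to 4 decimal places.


d1 = (ln(S/K) + (r - q + 0.5*sigma^2) * T) / (sigma * sqrt(T)) = -0.05074810
d2 = d1 - sigma * sqrt(T) = -0.25859419
exp(-rT) = 0.98807171; exp(-qT) = 1.00000000
C = S_0 * exp(-qT) * N(d1) - K * exp(-rT) * N(d2)
N(d1) = 0.47976312; N(d2) = 0.39797418
C = 50.0700 * 1.00000000 * 0.47976312 - 52.3300 * 0.98807171 * 0.39797418 = 3.4442

Answer: Price = 3.4442


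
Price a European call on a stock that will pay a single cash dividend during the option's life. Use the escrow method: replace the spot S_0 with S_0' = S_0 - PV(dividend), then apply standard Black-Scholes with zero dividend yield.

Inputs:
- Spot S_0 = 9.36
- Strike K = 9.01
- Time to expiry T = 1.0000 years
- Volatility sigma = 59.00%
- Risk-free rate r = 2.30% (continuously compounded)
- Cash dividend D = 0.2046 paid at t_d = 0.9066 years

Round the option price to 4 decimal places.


Answer: Price = 2.2657

Derivation:
PV(D) = D * exp(-r * t_d) = 0.2046 * 0.97936410 = 0.20037789
S_0' = S_0 - PV(D) = 9.3600 - 0.20037789 = 9.15962211
d1 = (ln(S_0'/K) + (r + sigma^2/2)*T) / (sigma*sqrt(T)) = 0.36189805
d2 = d1 - sigma*sqrt(T) = -0.22810195
exp(-rT) = 0.97726248
N(d1) = 0.64128589; N(d2) = 0.40978349
C = S_0' * N(d1) - K * exp(-rT) * N(d2) = 9.15962211 * 0.64128589 - 9.0100 * 0.97726248 * 0.40978349 = 2.2657


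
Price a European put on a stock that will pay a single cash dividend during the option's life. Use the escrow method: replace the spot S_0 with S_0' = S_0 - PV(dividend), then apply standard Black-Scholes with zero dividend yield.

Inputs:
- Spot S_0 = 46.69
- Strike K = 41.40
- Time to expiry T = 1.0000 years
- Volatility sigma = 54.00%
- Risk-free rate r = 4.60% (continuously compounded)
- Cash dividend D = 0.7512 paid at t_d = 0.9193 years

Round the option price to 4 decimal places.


PV(D) = D * exp(-r * t_d) = 0.7512 * 0.95859386 = 0.72009571
S_0' = S_0 - PV(D) = 46.6900 - 0.72009571 = 45.96990429
d1 = (ln(S_0'/K) + (r + sigma^2/2)*T) / (sigma*sqrt(T)) = 0.54908527
d2 = d1 - sigma*sqrt(T) = 0.00908527
exp(-rT) = 0.95504196
N(-d1) = 0.29147347; N(-d2) = 0.49637555
P = K * exp(-rT) * N(-d2) - S_0' * N(-d1) = 41.4000 * 0.95504196 * 0.49637555 - 45.96990429 * 0.29147347 = 6.2271

Answer: Price = 6.2271


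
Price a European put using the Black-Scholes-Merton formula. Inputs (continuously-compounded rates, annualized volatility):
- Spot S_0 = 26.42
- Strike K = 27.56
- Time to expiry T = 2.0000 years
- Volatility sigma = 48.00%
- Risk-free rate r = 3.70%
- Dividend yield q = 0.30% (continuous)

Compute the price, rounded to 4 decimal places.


Answer: Price = 6.5600

Derivation:
d1 = (ln(S/K) + (r - q + 0.5*sigma^2) * T) / (sigma * sqrt(T)) = 0.37735321
d2 = d1 - sigma * sqrt(T) = -0.30146930
exp(-rT) = 0.92867169; exp(-qT) = 0.99401796
P = K * exp(-rT) * N(-d2) - S_0 * exp(-qT) * N(-d1)
N(-d1) = 0.35295557; N(-d2) = 0.61847167
P = 27.5600 * 0.92867169 * 0.61847167 - 26.4200 * 0.99401796 * 0.35295557 = 6.5600


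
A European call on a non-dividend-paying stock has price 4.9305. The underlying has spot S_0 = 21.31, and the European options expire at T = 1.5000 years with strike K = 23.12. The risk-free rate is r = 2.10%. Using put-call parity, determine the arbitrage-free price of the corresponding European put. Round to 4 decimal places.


Put-call parity: C - P = S_0 * exp(-qT) - K * exp(-rT).
S_0 * exp(-qT) = 21.3100 * 1.00000000 = 21.31000000
K * exp(-rT) = 23.1200 * 0.96899096 = 22.40307091
P = C - S*exp(-qT) + K*exp(-rT)
P = 4.9305 - 21.31000000 + 22.40307091 = 6.0236

Answer: Put price = 6.0236


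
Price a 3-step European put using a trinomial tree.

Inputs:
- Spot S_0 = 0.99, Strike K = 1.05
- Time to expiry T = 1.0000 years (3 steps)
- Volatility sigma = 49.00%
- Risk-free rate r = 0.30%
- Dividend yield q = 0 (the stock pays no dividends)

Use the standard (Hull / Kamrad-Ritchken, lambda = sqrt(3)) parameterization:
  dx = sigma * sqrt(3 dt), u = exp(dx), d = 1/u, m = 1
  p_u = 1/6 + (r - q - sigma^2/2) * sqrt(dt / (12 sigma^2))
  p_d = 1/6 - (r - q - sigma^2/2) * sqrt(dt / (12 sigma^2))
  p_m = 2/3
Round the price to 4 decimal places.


Answer: Price = V(0,0) = 0.2178

Derivation:
dt = T/N = 0.333333; dx = sigma*sqrt(3*dt) = 0.490000
u = exp(dx) = 1.632316; d = 1/u = 0.612626
p_u = 0.126854, p_m = 0.666667, p_d = 0.206480
Discount per step: exp(-r*dt) = 0.999000
Stock lattice S(k, j) with j the centered position index:
  k=0: S(0,+0) = 0.9900
  k=1: S(1,-1) = 0.6065; S(1,+0) = 0.9900; S(1,+1) = 1.6160
  k=2: S(2,-2) = 0.3716; S(2,-1) = 0.6065; S(2,+0) = 0.9900; S(2,+1) = 1.6160; S(2,+2) = 2.6378
  k=3: S(3,-3) = 0.2276; S(3,-2) = 0.3716; S(3,-1) = 0.6065; S(3,+0) = 0.9900; S(3,+1) = 1.6160; S(3,+2) = 2.6378; S(3,+3) = 4.3057
Terminal payoffs V(N, j) = max(K - S_T, 0):
  V(3,-3) = 0.822374; V(3,-2) = 0.678442; V(3,-1) = 0.443500; V(3,+0) = 0.060000; V(3,+1) = 0.000000; V(3,+2) = 0.000000; V(3,+3) = 0.000000
Backward induction: V(k, j) = exp(-r*dt) * [p_u * V(k+1, j+1) + p_m * V(k+1, j) + p_d * V(k+1, j-1)]
  V(2,-2) = exp(-r*dt) * [p_u*0.443500 + p_m*0.678442 + p_d*0.822374] = 0.677680
  V(2,-1) = exp(-r*dt) * [p_u*0.060000 + p_m*0.443500 + p_d*0.678442] = 0.442919
  V(2,+0) = exp(-r*dt) * [p_u*0.000000 + p_m*0.060000 + p_d*0.443500] = 0.131442
  V(2,+1) = exp(-r*dt) * [p_u*0.000000 + p_m*0.000000 + p_d*0.060000] = 0.012376
  V(2,+2) = exp(-r*dt) * [p_u*0.000000 + p_m*0.000000 + p_d*0.000000] = 0.000000
  V(1,-1) = exp(-r*dt) * [p_u*0.131442 + p_m*0.442919 + p_d*0.677680] = 0.451429
  V(1,+0) = exp(-r*dt) * [p_u*0.012376 + p_m*0.131442 + p_d*0.442919] = 0.180471
  V(1,+1) = exp(-r*dt) * [p_u*0.000000 + p_m*0.012376 + p_d*0.131442] = 0.035356
  V(0,+0) = exp(-r*dt) * [p_u*0.035356 + p_m*0.180471 + p_d*0.451429] = 0.217792


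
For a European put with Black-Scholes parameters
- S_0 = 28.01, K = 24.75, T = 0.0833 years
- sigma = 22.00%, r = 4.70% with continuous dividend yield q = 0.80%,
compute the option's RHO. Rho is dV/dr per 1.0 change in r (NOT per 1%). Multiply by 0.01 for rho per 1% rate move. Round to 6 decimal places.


Answer: Rho = -0.050367

Derivation:
d1 = 2.0316399848; d2 = 1.9681441581
phi(d1) = 0.0506549133; exp(-qT) = 0.9993338220; exp(-rT) = 0.9960925540
N(-d2) = 0.0245257266
Rho = -K*T*exp(-rT)*N(-d2) = -24.7500 * 0.0833 * 0.9960925540 * 0.0245257266 = -0.050367


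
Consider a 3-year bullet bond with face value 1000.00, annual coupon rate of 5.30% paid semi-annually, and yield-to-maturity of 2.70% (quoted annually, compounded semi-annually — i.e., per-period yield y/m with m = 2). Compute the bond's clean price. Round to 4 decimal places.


Answer: Price = 1074.4433

Derivation:
Coupon per period c = face * coupon_rate / m = 26.500000
Periods per year m = 2; per-period yield y/m = 0.013500
Number of cashflows N = 6
Cashflows (t years, CF_t, discount factor 1/(1+y/m)^(m*t), PV):
  t = 0.5000: CF_t = 26.500000, DF = 0.986680, PV = 26.147015
  t = 1.0000: CF_t = 26.500000, DF = 0.973537, PV = 25.798732
  t = 1.5000: CF_t = 26.500000, DF = 0.960569, PV = 25.455089
  t = 2.0000: CF_t = 26.500000, DF = 0.947774, PV = 25.116022
  t = 2.5000: CF_t = 26.500000, DF = 0.935150, PV = 24.781473
  t = 3.0000: CF_t = 1026.500000, DF = 0.922694, PV = 947.144923
Price P = sum_t PV_t = 1074.443254


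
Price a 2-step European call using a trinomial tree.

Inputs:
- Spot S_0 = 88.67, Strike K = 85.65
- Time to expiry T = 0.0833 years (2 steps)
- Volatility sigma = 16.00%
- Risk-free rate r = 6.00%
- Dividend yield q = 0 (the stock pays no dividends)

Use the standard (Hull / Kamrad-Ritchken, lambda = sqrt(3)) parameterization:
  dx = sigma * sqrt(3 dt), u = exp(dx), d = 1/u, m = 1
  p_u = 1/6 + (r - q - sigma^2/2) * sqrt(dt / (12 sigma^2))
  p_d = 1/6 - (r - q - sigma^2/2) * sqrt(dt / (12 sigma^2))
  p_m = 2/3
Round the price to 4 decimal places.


Answer: Price = V(0,0) = 3.9575

Derivation:
dt = T/N = 0.041650; dx = sigma*sqrt(3*dt) = 0.056557
u = exp(dx) = 1.058187; d = 1/u = 0.945012
p_u = 0.184046, p_m = 0.666667, p_d = 0.149287
Discount per step: exp(-r*dt) = 0.997504
Stock lattice S(k, j) with j the centered position index:
  k=0: S(0,+0) = 88.6700
  k=1: S(1,-1) = 83.7942; S(1,+0) = 88.6700; S(1,+1) = 93.8295
  k=2: S(2,-2) = 79.1866; S(2,-1) = 83.7942; S(2,+0) = 88.6700; S(2,+1) = 93.8295; S(2,+2) = 99.2891
Terminal payoffs V(N, j) = max(S_T - K, 0):
  V(2,-2) = 0.000000; V(2,-1) = 0.000000; V(2,+0) = 3.020000; V(2,+1) = 8.179456; V(2,+2) = 13.639127
Backward induction: V(k, j) = exp(-r*dt) * [p_u * V(k+1, j+1) + p_m * V(k+1, j) + p_d * V(k+1, j-1)]
  V(1,-1) = exp(-r*dt) * [p_u*3.020000 + p_m*0.000000 + p_d*0.000000] = 0.554432
  V(1,+0) = exp(-r*dt) * [p_u*8.179456 + p_m*3.020000 + p_d*0.000000] = 3.509949
  V(1,+1) = exp(-r*dt) * [p_u*13.639127 + p_m*8.179456 + p_d*3.020000] = 8.393047
  V(0,+0) = exp(-r*dt) * [p_u*8.393047 + p_m*3.509949 + p_d*0.554432] = 3.957542
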